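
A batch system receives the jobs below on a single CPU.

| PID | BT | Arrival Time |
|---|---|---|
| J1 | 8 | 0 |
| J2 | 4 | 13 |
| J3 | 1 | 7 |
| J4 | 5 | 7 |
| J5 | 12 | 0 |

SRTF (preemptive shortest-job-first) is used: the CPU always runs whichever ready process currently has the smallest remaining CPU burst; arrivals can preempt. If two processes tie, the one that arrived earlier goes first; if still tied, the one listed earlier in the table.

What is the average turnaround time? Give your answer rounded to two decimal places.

10.40

Gantt: | J1 0-8 | J3 8-9 | J4 9-14 | J2 14-18 | J5 18-30 |
Completion: J1=8  J2=18  J3=9  J4=14  J5=30
Turnaround times: J1=8, J2=5, J3=2, J4=7, J5=30
Average turnaround = (8+5+2+7+30) / 5 = 52/5 = 10.40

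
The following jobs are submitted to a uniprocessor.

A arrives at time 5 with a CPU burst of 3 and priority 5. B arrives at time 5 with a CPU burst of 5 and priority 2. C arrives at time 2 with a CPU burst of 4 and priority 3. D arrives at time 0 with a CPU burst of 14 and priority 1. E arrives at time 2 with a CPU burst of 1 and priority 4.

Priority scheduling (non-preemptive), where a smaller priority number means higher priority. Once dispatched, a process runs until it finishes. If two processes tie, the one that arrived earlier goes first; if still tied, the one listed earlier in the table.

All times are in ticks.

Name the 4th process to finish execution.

E

Gantt: | D 0-14 | B 14-19 | C 19-23 | E 23-24 | A 24-27 |
Completion: A=27  B=19  C=23  D=14  E=24
Finish order: D → B → C → E → A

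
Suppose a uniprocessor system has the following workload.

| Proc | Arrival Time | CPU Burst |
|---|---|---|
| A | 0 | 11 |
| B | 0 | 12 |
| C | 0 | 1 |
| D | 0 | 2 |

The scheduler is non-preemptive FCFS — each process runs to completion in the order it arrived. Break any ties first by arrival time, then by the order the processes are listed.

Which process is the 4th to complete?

Timeline: | A 0-11 | B 11-23 | C 23-24 | D 24-26 |
Completion: A=11  B=23  C=24  D=26
Turnaround (C−A): A=11  B=23  C=24  D=26
Finish order: A → B → C → D

D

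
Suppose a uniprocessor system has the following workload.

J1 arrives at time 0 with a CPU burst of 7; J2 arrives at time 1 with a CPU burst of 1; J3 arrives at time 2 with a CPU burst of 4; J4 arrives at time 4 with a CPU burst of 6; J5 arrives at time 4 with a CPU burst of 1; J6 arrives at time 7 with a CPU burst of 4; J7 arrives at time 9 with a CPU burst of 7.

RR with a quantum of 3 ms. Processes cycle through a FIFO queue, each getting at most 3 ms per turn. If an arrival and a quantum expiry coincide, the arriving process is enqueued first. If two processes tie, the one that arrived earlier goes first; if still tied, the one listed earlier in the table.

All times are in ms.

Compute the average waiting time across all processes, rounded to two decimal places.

Gantt: | J1 0-3 | J2 3-4 | J3 4-7 | J1 7-10 | J4 10-13 | J5 13-14 | J6 14-17 | J3 17-18 | J7 18-21 | J1 21-22 | J4 22-25 | J6 25-26 | J7 26-30 |
Completion: J1=22  J2=4  J3=18  J4=25  J5=14  J6=26  J7=30
Waiting times: J1=15, J2=2, J3=12, J4=15, J5=9, J6=15, J7=14
Average waiting = (15+2+12+15+9+15+14) / 7 = 82/7 = 11.71

11.71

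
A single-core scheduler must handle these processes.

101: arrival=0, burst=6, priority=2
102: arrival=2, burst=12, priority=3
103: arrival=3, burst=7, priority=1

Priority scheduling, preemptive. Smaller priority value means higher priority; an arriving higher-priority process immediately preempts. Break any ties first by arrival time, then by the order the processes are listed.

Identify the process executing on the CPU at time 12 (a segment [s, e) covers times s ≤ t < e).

Gantt: | 101 0-3 | 103 3-10 | 101 10-13 | 102 13-25 |
Completion: 101=13  102=25  103=10
Turnaround (C−A): 101=13  102=23  103=7

101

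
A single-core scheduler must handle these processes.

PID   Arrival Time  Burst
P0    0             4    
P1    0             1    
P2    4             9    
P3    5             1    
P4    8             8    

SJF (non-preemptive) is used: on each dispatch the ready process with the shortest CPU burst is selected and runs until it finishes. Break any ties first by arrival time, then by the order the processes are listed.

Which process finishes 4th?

Schedule: | P1 0-1 | P0 1-5 | P3 5-6 | P2 6-15 | P4 15-23 |
Completion: P0=5  P1=1  P2=15  P3=6  P4=23
Finish order: P1 → P0 → P3 → P2 → P4

P2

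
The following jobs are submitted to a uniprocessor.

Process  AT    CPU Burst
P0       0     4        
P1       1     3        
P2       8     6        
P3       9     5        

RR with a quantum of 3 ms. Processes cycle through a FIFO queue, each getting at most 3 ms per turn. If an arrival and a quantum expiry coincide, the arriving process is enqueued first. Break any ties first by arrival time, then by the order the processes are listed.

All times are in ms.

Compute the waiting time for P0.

3

Gantt: | P0 0-3 | P1 3-6 | P0 6-7 | idle 7-8 | P2 8-11 | P3 11-14 | P2 14-17 | P3 17-19 |
Completion: P0=7  P1=6  P2=17  P3=19
Turnaround (C−A): P0=7  P1=5  P2=9  P3=10
Waiting(P0) = turnaround − burst = 7 − 4 = 3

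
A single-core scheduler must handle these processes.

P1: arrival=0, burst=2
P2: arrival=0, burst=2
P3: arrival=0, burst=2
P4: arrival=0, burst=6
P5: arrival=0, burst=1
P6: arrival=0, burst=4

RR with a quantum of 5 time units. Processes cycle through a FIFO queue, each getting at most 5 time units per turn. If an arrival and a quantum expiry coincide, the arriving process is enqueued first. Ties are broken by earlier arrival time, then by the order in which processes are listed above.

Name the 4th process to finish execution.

P5

Gantt: | P1 0-2 | P2 2-4 | P3 4-6 | P4 6-11 | P5 11-12 | P6 12-16 | P4 16-17 |
Completion: P1=2  P2=4  P3=6  P4=17  P5=12  P6=16
Turnaround (C−A): P1=2  P2=4  P3=6  P4=17  P5=12  P6=16
Finish order: P1 → P2 → P3 → P5 → P6 → P4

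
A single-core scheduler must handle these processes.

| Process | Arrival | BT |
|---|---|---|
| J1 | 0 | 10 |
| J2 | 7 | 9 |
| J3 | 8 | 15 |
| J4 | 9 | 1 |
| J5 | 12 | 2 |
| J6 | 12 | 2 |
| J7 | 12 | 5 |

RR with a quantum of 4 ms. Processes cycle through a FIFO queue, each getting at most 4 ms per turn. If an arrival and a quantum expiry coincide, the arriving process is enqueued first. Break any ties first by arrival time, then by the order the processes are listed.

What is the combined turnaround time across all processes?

Timeline: | J1 0-8 | J2 8-12 | J3 12-16 | J1 16-18 | J4 18-19 | J5 19-21 | J6 21-23 | J7 23-27 | J2 27-31 | J3 31-35 | J7 35-36 | J2 36-37 | J3 37-44 |
Completion: J1=18  J2=37  J3=44  J4=19  J5=21  J6=23  J7=36
Turnaround (C−A): J1=18  J2=30  J3=36  J4=10  J5=9  J6=11  J7=24
Turnaround = completion − arrival: J1=18, J2=30, J3=36, J4=10, J5=9, J6=11, J7=24
Total turnaround = 18 + 30 + 36 + 10 + 9 + 11 + 24 = 138

138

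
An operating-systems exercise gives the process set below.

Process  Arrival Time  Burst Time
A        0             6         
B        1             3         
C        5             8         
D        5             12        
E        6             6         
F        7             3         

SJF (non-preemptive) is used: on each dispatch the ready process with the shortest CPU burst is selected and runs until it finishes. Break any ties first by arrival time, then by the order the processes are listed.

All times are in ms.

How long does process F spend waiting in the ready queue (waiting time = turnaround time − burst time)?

2

Schedule: | A 0-6 | B 6-9 | F 9-12 | E 12-18 | C 18-26 | D 26-38 |
Completion: A=6  B=9  C=26  D=38  E=18  F=12
Waiting(F) = turnaround − burst = 5 − 3 = 2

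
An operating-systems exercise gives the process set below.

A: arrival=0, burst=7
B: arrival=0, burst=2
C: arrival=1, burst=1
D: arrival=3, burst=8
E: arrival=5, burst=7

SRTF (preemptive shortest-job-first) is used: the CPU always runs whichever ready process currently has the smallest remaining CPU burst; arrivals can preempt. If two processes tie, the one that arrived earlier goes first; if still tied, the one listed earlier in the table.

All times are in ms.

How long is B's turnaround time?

Gantt: | B 0-2 | C 2-3 | A 3-10 | E 10-17 | D 17-25 |
Completion: A=10  B=2  C=3  D=25  E=17
Turnaround(B) = completion − arrival = 2 − 0 = 2

2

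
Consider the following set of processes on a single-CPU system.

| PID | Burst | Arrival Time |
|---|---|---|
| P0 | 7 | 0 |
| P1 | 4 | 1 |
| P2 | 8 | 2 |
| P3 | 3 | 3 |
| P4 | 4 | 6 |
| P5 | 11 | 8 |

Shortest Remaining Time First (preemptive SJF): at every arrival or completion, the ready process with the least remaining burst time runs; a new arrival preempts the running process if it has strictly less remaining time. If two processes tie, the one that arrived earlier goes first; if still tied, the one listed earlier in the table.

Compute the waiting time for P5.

Schedule: | P0 0-1 | P1 1-5 | P3 5-8 | P4 8-12 | P0 12-18 | P2 18-26 | P5 26-37 |
Completion: P0=18  P1=5  P2=26  P3=8  P4=12  P5=37
Waiting(P5) = turnaround − burst = 29 − 11 = 18

18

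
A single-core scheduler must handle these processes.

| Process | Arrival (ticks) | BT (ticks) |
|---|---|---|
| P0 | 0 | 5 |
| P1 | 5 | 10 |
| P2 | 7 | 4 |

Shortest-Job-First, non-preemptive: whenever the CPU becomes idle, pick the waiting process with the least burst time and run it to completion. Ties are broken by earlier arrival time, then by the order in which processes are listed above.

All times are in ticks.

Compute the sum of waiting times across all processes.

8

Gantt: | P0 0-5 | P1 5-15 | P2 15-19 |
Completion: P0=5  P1=15  P2=19
Waiting = turnaround − burst: P0=0, P1=0, P2=8
Total waiting = 0 + 0 + 8 = 8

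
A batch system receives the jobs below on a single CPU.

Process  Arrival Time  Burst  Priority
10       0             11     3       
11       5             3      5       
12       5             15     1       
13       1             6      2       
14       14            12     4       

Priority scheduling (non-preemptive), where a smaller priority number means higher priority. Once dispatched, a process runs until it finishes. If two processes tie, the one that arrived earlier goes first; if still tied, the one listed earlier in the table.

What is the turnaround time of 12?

Schedule: | 10 0-11 | 12 11-26 | 13 26-32 | 14 32-44 | 11 44-47 |
Completion: 10=11  11=47  12=26  13=32  14=44
Turnaround(12) = completion − arrival = 26 − 5 = 21

21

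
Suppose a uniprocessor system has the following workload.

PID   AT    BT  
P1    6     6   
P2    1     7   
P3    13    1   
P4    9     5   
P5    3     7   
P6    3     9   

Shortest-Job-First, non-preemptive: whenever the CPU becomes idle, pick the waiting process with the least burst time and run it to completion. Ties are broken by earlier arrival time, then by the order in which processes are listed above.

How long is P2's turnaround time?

Timeline: | idle 0-1 | P2 1-8 | P1 8-14 | P3 14-15 | P4 15-20 | P5 20-27 | P6 27-36 |
Completion: P1=14  P2=8  P3=15  P4=20  P5=27  P6=36
Turnaround (C−A): P1=8  P2=7  P3=2  P4=11  P5=24  P6=33
Turnaround(P2) = completion − arrival = 8 − 1 = 7

7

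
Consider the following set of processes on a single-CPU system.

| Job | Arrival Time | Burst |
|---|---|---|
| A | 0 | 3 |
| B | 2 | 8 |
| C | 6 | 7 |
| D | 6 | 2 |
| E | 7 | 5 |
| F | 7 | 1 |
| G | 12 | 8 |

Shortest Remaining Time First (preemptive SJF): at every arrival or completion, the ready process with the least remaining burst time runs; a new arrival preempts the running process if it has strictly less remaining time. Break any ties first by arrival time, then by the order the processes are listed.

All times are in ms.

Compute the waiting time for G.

14

Schedule: | A 0-3 | B 3-6 | D 6-8 | F 8-9 | B 9-14 | E 14-19 | C 19-26 | G 26-34 |
Completion: A=3  B=14  C=26  D=8  E=19  F=9  G=34
Waiting(G) = turnaround − burst = 22 − 8 = 14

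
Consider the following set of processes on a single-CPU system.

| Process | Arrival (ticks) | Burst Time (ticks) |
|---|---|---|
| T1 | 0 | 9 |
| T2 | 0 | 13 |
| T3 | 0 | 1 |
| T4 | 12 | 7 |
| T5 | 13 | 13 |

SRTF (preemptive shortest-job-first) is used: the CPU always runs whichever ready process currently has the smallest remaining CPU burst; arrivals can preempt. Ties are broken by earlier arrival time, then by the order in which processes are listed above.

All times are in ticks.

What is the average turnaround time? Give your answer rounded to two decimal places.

Gantt: | T3 0-1 | T1 1-10 | T2 10-12 | T4 12-19 | T2 19-30 | T5 30-43 |
Completion: T1=10  T2=30  T3=1  T4=19  T5=43
Turnaround (C−A): T1=10  T2=30  T3=1  T4=7  T5=30
Turnaround times: T1=10, T2=30, T3=1, T4=7, T5=30
Average turnaround = (10+30+1+7+30) / 5 = 78/5 = 15.60

15.60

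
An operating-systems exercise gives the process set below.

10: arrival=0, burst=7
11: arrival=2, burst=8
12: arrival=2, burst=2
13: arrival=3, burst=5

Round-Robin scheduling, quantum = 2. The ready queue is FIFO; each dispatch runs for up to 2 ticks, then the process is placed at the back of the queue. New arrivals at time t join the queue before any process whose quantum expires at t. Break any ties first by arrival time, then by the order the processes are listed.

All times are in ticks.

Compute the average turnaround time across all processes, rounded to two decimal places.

Schedule: | 10 0-2 | 11 2-4 | 12 4-6 | 10 6-8 | 13 8-10 | 11 10-12 | 10 12-14 | 13 14-16 | 11 16-18 | 10 18-19 | 13 19-20 | 11 20-22 |
Completion: 10=19  11=22  12=6  13=20
Turnaround (C−A): 10=19  11=20  12=4  13=17
Turnaround times: 10=19, 11=20, 12=4, 13=17
Average turnaround = (19+20+4+17) / 4 = 60/4 = 15.00

15.00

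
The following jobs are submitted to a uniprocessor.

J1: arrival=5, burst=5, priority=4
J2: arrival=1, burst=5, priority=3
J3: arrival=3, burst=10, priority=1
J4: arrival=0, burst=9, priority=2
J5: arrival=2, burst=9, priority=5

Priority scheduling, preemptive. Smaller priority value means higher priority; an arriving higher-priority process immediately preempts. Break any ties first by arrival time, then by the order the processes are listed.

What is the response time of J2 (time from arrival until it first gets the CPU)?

Schedule: | J4 0-3 | J3 3-13 | J4 13-19 | J2 19-24 | J1 24-29 | J5 29-38 |
Completion: J1=29  J2=24  J3=13  J4=19  J5=38
Turnaround (C−A): J1=24  J2=23  J3=10  J4=19  J5=36
Response(J2) = first start − arrival = 19 − 1 = 18

18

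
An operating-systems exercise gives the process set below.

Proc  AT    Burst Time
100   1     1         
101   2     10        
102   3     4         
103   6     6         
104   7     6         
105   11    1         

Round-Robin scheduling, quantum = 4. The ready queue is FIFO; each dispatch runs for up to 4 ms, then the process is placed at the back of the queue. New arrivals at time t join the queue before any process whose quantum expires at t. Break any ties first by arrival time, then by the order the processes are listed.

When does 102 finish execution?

10

Timeline: | idle 0-1 | 100 1-2 | 101 2-6 | 102 6-10 | 103 10-14 | 101 14-18 | 104 18-22 | 105 22-23 | 103 23-25 | 101 25-27 | 104 27-29 |
Completion: 100=2  101=27  102=10  103=25  104=29  105=23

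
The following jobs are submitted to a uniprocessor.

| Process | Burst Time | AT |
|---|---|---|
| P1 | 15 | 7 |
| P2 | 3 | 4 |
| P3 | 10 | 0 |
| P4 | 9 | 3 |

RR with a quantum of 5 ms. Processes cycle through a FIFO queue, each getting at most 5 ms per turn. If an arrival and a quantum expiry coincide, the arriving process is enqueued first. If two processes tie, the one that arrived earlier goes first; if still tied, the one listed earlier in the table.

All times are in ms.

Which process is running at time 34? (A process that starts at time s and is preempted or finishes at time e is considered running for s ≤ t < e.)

Schedule: | P3 0-5 | P4 5-10 | P2 10-13 | P3 13-18 | P1 18-23 | P4 23-27 | P1 27-37 |
Completion: P1=37  P2=13  P3=18  P4=27
Turnaround (C−A): P1=30  P2=9  P3=18  P4=24

P1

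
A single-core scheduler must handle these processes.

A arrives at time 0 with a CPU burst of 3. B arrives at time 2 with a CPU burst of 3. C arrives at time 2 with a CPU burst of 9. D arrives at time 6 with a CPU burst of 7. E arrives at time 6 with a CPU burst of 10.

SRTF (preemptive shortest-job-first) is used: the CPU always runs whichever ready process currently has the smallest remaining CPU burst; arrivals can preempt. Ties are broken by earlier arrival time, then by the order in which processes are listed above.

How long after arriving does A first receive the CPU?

0

Schedule: | A 0-3 | B 3-6 | D 6-13 | C 13-22 | E 22-32 |
Completion: A=3  B=6  C=22  D=13  E=32
Turnaround (C−A): A=3  B=4  C=20  D=7  E=26
Response(A) = first start − arrival = 0 − 0 = 0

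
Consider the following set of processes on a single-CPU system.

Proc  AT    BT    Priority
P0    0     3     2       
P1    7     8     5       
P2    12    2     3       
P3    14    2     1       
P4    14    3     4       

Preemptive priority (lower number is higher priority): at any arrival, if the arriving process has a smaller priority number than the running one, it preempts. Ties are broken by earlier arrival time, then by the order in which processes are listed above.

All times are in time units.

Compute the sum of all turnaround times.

Schedule: | P0 0-3 | idle 3-7 | P1 7-12 | P2 12-14 | P3 14-16 | P4 16-19 | P1 19-22 |
Completion: P0=3  P1=22  P2=14  P3=16  P4=19
Turnaround = completion − arrival: P0=3, P1=15, P2=2, P3=2, P4=5
Total turnaround = 3 + 15 + 2 + 2 + 5 = 27

27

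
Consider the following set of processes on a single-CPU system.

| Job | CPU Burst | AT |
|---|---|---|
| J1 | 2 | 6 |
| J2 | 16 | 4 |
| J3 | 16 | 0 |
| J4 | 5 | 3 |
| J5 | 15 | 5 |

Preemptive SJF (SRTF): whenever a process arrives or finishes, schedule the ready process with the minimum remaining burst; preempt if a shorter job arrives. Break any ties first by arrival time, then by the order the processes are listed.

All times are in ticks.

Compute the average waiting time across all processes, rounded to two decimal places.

12.20

Timeline: | J3 0-3 | J4 3-8 | J1 8-10 | J3 10-23 | J5 23-38 | J2 38-54 |
Completion: J1=10  J2=54  J3=23  J4=8  J5=38
Turnaround (C−A): J1=4  J2=50  J3=23  J4=5  J5=33
Waiting times: J1=2, J2=34, J3=7, J4=0, J5=18
Average waiting = (2+34+7+0+18) / 5 = 61/5 = 12.20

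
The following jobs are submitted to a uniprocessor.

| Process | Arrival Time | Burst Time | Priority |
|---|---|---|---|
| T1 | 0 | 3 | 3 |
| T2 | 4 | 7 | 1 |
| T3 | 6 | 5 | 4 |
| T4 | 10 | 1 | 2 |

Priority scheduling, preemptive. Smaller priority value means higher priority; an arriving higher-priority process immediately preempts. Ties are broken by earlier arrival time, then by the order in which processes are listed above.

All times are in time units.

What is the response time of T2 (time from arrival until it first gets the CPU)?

0

Timeline: | T1 0-3 | idle 3-4 | T2 4-11 | T4 11-12 | T3 12-17 |
Completion: T1=3  T2=11  T3=17  T4=12
Turnaround (C−A): T1=3  T2=7  T3=11  T4=2
Response(T2) = first start − arrival = 4 − 4 = 0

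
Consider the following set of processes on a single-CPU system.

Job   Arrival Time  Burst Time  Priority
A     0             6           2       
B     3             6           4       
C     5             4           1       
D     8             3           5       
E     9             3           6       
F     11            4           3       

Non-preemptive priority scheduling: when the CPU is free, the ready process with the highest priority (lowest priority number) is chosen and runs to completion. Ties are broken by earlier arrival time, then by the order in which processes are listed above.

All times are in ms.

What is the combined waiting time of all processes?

Timeline: | A 0-6 | C 6-10 | B 10-16 | F 16-20 | D 20-23 | E 23-26 |
Completion: A=6  B=16  C=10  D=23  E=26  F=20
Turnaround (C−A): A=6  B=13  C=5  D=15  E=17  F=9
Waiting = turnaround − burst: A=0, B=7, C=1, D=12, E=14, F=5
Total waiting = 0 + 7 + 1 + 12 + 14 + 5 = 39

39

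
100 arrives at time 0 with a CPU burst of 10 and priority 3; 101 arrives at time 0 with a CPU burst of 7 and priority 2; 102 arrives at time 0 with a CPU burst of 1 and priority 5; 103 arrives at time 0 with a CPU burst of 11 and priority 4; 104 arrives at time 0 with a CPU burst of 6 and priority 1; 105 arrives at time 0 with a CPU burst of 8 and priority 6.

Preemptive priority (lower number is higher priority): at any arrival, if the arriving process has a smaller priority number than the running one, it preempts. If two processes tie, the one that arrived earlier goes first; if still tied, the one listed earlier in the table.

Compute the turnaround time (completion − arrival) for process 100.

23

Schedule: | 104 0-6 | 101 6-13 | 100 13-23 | 103 23-34 | 102 34-35 | 105 35-43 |
Completion: 100=23  101=13  102=35  103=34  104=6  105=43
Turnaround(100) = completion − arrival = 23 − 0 = 23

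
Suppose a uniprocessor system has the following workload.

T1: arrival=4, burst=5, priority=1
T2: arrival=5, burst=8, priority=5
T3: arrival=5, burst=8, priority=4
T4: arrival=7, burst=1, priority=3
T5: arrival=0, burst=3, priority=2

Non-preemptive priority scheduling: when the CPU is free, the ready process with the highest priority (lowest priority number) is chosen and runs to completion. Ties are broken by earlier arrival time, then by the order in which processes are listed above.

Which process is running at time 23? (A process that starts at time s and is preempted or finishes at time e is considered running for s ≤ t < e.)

Gantt: | T5 0-3 | idle 3-4 | T1 4-9 | T4 9-10 | T3 10-18 | T2 18-26 |
Completion: T1=9  T2=26  T3=18  T4=10  T5=3

T2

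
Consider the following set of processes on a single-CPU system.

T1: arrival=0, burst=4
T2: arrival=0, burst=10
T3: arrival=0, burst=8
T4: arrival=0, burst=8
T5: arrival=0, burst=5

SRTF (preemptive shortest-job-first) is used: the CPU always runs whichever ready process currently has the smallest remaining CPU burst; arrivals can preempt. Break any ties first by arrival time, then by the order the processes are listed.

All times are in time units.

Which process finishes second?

Gantt: | T1 0-4 | T5 4-9 | T3 9-17 | T4 17-25 | T2 25-35 |
Completion: T1=4  T2=35  T3=17  T4=25  T5=9
Turnaround (C−A): T1=4  T2=35  T3=17  T4=25  T5=9
Finish order: T1 → T5 → T3 → T4 → T2

T5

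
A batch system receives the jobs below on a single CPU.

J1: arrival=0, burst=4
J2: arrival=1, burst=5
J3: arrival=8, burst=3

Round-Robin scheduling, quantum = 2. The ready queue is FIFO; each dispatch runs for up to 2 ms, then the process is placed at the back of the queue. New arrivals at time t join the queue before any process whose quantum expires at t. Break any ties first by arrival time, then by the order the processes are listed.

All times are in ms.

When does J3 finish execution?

12

Schedule: | J1 0-2 | J2 2-4 | J1 4-6 | J2 6-8 | J3 8-10 | J2 10-11 | J3 11-12 |
Completion: J1=6  J2=11  J3=12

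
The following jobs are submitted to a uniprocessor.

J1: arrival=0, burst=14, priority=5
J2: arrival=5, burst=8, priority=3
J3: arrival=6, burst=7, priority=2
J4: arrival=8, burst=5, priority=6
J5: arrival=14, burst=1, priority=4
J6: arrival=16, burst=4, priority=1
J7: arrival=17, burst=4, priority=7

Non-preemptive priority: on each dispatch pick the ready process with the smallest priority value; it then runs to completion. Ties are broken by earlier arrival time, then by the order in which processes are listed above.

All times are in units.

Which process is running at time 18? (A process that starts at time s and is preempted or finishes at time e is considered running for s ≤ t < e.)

J3

Schedule: | J1 0-14 | J3 14-21 | J6 21-25 | J2 25-33 | J5 33-34 | J4 34-39 | J7 39-43 |
Completion: J1=14  J2=33  J3=21  J4=39  J5=34  J6=25  J7=43
Turnaround (C−A): J1=14  J2=28  J3=15  J4=31  J5=20  J6=9  J7=26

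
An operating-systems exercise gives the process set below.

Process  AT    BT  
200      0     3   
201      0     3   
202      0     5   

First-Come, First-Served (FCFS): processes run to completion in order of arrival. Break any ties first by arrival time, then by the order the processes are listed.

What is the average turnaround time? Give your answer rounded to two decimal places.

6.67

Timeline: | 200 0-3 | 201 3-6 | 202 6-11 |
Completion: 200=3  201=6  202=11
Turnaround (C−A): 200=3  201=6  202=11
Turnaround times: 200=3, 201=6, 202=11
Average turnaround = (3+6+11) / 3 = 20/3 = 6.67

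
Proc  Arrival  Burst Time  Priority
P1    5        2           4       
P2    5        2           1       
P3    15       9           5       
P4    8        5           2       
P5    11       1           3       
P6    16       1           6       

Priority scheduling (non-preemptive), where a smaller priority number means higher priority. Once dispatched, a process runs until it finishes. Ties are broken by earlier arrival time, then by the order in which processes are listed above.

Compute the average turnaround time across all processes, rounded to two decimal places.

5.67

Schedule: | idle 0-5 | P2 5-7 | P1 7-9 | P4 9-14 | P5 14-15 | P3 15-24 | P6 24-25 |
Completion: P1=9  P2=7  P3=24  P4=14  P5=15  P6=25
Turnaround times: P1=4, P2=2, P3=9, P4=6, P5=4, P6=9
Average turnaround = (4+2+9+6+4+9) / 6 = 34/6 = 5.67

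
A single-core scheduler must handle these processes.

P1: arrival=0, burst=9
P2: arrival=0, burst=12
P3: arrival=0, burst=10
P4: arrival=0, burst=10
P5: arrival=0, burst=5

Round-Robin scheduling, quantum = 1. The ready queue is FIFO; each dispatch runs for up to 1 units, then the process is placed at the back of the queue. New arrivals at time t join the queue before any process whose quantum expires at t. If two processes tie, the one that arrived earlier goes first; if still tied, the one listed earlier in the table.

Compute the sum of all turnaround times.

196

Schedule: | P1 0-1 | P2 1-2 | P3 2-3 | P4 3-4 | P5 4-5 | P1 5-6 | P2 6-7 | P3 7-8 | P4 8-9 | P5 9-10 | P1 10-11 | P2 11-12 | P3 12-13 | P4 13-14 | P5 14-15 | P1 15-16 | P2 16-17 | P3 17-18 | P4 18-19 | P5 19-20 | P1 20-21 | P2 21-22 | P3 22-23 | P4 23-24 | P5 24-25 | P1 25-26 | P2 26-27 | P3 27-28 | P4 28-29 | P1 29-30 | P2 30-31 | P3 31-32 | P4 32-33 | P1 33-34 | P2 34-35 | P3 35-36 | P4 36-37 | P1 37-38 | P2 38-39 | P3 39-40 | P4 40-41 | P2 41-42 | P3 42-43 | P4 43-44 | P2 44-46 |
Completion: P1=38  P2=46  P3=43  P4=44  P5=25
Turnaround (C−A): P1=38  P2=46  P3=43  P4=44  P5=25
Turnaround = completion − arrival: P1=38, P2=46, P3=43, P4=44, P5=25
Total turnaround = 38 + 46 + 43 + 44 + 25 = 196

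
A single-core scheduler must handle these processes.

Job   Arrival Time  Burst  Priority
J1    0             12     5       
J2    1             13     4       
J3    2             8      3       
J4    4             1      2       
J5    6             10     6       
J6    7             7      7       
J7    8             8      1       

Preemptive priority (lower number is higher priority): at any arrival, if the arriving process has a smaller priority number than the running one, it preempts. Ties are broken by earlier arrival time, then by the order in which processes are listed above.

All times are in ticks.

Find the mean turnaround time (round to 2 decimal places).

28.00

Gantt: | J1 0-1 | J2 1-2 | J3 2-4 | J4 4-5 | J3 5-8 | J7 8-16 | J3 16-19 | J2 19-31 | J1 31-42 | J5 42-52 | J6 52-59 |
Completion: J1=42  J2=31  J3=19  J4=5  J5=52  J6=59  J7=16
Turnaround (C−A): J1=42  J2=30  J3=17  J4=1  J5=46  J6=52  J7=8
Turnaround times: J1=42, J2=30, J3=17, J4=1, J5=46, J6=52, J7=8
Average turnaround = (42+30+17+1+46+52+8) / 7 = 196/7 = 28.00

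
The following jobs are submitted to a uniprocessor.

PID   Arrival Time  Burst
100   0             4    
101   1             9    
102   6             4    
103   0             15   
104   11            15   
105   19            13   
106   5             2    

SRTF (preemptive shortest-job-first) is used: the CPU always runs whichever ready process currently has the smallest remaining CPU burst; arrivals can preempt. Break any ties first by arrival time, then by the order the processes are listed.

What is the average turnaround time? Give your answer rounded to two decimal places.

Gantt: | 100 0-4 | 101 4-5 | 106 5-7 | 102 7-11 | 101 11-19 | 105 19-32 | 103 32-47 | 104 47-62 |
Completion: 100=4  101=19  102=11  103=47  104=62  105=32  106=7
Turnaround (C−A): 100=4  101=18  102=5  103=47  104=51  105=13  106=2
Turnaround times: 100=4, 101=18, 102=5, 103=47, 104=51, 105=13, 106=2
Average turnaround = (4+18+5+47+51+13+2) / 7 = 140/7 = 20.00

20.00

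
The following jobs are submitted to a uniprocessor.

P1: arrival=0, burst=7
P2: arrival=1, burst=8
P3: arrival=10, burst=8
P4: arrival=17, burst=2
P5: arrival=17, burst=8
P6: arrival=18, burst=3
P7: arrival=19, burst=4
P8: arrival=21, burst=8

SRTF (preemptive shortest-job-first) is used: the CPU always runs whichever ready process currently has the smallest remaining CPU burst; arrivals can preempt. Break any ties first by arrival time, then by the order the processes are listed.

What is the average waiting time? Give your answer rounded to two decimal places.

Schedule: | P1 0-7 | P2 7-15 | P3 15-17 | P4 17-19 | P6 19-22 | P7 22-26 | P3 26-32 | P5 32-40 | P8 40-48 |
Completion: P1=7  P2=15  P3=32  P4=19  P5=40  P6=22  P7=26  P8=48
Turnaround (C−A): P1=7  P2=14  P3=22  P4=2  P5=23  P6=4  P7=7  P8=27
Waiting times: P1=0, P2=6, P3=14, P4=0, P5=15, P6=1, P7=3, P8=19
Average waiting = (0+6+14+0+15+1+3+19) / 8 = 58/8 = 7.25

7.25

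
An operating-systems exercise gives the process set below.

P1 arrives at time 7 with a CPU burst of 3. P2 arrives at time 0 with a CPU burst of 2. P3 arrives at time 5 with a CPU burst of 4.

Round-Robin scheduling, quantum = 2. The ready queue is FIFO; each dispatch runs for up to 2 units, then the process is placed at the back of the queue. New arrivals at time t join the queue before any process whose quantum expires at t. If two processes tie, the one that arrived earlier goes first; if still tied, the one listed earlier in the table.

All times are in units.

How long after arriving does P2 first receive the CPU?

Schedule: | P2 0-2 | idle 2-5 | P3 5-7 | P1 7-9 | P3 9-11 | P1 11-12 |
Completion: P1=12  P2=2  P3=11
Turnaround (C−A): P1=5  P2=2  P3=6
Response(P2) = first start − arrival = 0 − 0 = 0

0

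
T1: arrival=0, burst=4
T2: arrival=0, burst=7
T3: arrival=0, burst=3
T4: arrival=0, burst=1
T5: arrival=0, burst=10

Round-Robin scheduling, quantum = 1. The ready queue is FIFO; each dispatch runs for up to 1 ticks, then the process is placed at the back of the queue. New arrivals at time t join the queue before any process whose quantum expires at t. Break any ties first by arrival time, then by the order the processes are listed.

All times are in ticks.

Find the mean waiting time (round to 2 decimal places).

10.20

Schedule: | T1 0-1 | T2 1-2 | T3 2-3 | T4 3-4 | T5 4-5 | T1 5-6 | T2 6-7 | T3 7-8 | T5 8-9 | T1 9-10 | T2 10-11 | T3 11-12 | T5 12-13 | T1 13-14 | T2 14-15 | T5 15-16 | T2 16-17 | T5 17-18 | T2 18-19 | T5 19-20 | T2 20-21 | T5 21-25 |
Completion: T1=14  T2=21  T3=12  T4=4  T5=25
Turnaround (C−A): T1=14  T2=21  T3=12  T4=4  T5=25
Waiting times: T1=10, T2=14, T3=9, T4=3, T5=15
Average waiting = (10+14+9+3+15) / 5 = 51/5 = 10.20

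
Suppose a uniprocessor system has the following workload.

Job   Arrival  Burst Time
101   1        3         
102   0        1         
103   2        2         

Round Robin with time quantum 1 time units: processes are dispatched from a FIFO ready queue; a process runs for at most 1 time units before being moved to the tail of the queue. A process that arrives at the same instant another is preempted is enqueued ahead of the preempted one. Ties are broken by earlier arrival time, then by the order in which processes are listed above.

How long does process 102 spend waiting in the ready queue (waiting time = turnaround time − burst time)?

Timeline: | 102 0-1 | 101 1-2 | 103 2-3 | 101 3-4 | 103 4-5 | 101 5-6 |
Completion: 101=6  102=1  103=5
Turnaround (C−A): 101=5  102=1  103=3
Waiting(102) = turnaround − burst = 1 − 1 = 0

0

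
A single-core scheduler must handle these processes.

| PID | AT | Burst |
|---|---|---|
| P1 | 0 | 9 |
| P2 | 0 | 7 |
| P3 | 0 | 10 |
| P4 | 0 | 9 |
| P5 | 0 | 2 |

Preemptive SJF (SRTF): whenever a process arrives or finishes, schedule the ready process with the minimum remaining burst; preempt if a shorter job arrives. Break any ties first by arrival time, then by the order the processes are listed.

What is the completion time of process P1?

18

Schedule: | P5 0-2 | P2 2-9 | P1 9-18 | P4 18-27 | P3 27-37 |
Completion: P1=18  P2=9  P3=37  P4=27  P5=2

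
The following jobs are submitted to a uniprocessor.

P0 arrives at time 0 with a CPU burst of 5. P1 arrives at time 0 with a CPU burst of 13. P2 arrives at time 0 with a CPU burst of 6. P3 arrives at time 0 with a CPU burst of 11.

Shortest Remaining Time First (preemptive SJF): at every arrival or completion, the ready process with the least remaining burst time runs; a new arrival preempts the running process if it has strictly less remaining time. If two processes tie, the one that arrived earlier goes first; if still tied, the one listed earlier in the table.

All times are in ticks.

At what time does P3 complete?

22

Timeline: | P0 0-5 | P2 5-11 | P3 11-22 | P1 22-35 |
Completion: P0=5  P1=35  P2=11  P3=22
Turnaround (C−A): P0=5  P1=35  P2=11  P3=22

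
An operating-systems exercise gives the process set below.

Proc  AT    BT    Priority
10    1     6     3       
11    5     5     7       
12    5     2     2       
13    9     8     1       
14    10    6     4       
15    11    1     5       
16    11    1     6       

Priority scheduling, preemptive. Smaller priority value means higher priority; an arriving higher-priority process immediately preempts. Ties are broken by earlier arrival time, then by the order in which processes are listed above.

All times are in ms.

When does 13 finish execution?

17

Schedule: | idle 0-1 | 10 1-5 | 12 5-7 | 10 7-9 | 13 9-17 | 14 17-23 | 15 23-24 | 16 24-25 | 11 25-30 |
Completion: 10=9  11=30  12=7  13=17  14=23  15=24  16=25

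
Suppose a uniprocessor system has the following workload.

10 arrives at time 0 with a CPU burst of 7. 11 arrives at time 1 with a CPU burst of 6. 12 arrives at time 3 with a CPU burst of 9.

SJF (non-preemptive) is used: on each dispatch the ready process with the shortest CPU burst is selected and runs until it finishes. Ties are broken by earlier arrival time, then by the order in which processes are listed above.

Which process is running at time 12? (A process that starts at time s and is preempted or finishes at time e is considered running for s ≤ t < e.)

11

Gantt: | 10 0-7 | 11 7-13 | 12 13-22 |
Completion: 10=7  11=13  12=22
Turnaround (C−A): 10=7  11=12  12=19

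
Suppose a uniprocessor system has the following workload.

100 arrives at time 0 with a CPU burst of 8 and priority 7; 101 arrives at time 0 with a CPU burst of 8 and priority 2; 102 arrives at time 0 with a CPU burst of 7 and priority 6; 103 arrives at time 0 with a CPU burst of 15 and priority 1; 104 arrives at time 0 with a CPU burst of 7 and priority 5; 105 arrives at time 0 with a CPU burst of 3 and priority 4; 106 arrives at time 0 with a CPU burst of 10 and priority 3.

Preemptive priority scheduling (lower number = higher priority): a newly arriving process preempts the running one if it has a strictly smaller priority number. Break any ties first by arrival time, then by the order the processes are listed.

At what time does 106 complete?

Timeline: | 103 0-15 | 101 15-23 | 106 23-33 | 105 33-36 | 104 36-43 | 102 43-50 | 100 50-58 |
Completion: 100=58  101=23  102=50  103=15  104=43  105=36  106=33
Turnaround (C−A): 100=58  101=23  102=50  103=15  104=43  105=36  106=33

33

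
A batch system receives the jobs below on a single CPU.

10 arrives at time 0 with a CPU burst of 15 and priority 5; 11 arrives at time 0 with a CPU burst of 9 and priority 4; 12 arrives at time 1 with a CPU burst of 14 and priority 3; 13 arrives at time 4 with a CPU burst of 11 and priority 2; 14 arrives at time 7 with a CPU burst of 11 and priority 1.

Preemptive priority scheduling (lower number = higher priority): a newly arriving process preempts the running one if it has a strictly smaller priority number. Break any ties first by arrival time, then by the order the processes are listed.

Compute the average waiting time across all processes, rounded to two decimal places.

22.80

Schedule: | 11 0-1 | 12 1-4 | 13 4-7 | 14 7-18 | 13 18-26 | 12 26-37 | 11 37-45 | 10 45-60 |
Completion: 10=60  11=45  12=37  13=26  14=18
Waiting times: 10=45, 11=36, 12=22, 13=11, 14=0
Average waiting = (45+36+22+11+0) / 5 = 114/5 = 22.80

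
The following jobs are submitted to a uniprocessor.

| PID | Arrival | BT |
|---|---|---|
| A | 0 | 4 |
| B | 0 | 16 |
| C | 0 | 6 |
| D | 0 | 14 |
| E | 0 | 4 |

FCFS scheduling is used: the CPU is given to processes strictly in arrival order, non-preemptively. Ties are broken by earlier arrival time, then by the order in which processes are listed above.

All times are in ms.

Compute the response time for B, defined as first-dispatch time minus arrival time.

Schedule: | A 0-4 | B 4-20 | C 20-26 | D 26-40 | E 40-44 |
Completion: A=4  B=20  C=26  D=40  E=44
Turnaround (C−A): A=4  B=20  C=26  D=40  E=44
Response(B) = first start − arrival = 4 − 0 = 4

4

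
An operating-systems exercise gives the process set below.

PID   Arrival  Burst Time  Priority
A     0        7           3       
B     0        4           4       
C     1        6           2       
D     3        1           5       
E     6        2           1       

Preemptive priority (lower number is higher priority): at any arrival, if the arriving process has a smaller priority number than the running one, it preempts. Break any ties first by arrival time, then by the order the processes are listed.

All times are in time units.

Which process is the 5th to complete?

Timeline: | A 0-1 | C 1-6 | E 6-8 | C 8-9 | A 9-15 | B 15-19 | D 19-20 |
Completion: A=15  B=19  C=9  D=20  E=8
Turnaround (C−A): A=15  B=19  C=8  D=17  E=2
Finish order: E → C → A → B → D

D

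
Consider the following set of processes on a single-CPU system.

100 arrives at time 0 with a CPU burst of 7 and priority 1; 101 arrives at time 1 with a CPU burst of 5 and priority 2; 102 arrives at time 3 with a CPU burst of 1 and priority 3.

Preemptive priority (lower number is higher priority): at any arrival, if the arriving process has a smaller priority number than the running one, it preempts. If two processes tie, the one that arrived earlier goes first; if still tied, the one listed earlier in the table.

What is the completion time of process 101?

12

Timeline: | 100 0-7 | 101 7-12 | 102 12-13 |
Completion: 100=7  101=12  102=13
Turnaround (C−A): 100=7  101=11  102=10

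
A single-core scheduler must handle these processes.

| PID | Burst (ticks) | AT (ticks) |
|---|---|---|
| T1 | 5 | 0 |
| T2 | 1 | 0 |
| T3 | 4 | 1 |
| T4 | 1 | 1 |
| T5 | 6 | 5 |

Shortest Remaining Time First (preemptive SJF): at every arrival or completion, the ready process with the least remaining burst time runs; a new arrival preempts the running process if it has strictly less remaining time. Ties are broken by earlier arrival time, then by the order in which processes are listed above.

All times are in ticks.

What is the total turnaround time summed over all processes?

30

Timeline: | T2 0-1 | T4 1-2 | T3 2-6 | T1 6-11 | T5 11-17 |
Completion: T1=11  T2=1  T3=6  T4=2  T5=17
Turnaround = completion − arrival: T1=11, T2=1, T3=5, T4=1, T5=12
Total turnaround = 11 + 1 + 5 + 1 + 12 = 30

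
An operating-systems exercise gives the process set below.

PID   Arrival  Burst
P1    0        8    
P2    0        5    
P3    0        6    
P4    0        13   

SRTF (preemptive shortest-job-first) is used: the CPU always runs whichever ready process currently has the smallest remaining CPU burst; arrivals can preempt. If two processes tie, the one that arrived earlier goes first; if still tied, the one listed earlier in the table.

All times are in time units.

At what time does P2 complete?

5

Timeline: | P2 0-5 | P3 5-11 | P1 11-19 | P4 19-32 |
Completion: P1=19  P2=5  P3=11  P4=32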